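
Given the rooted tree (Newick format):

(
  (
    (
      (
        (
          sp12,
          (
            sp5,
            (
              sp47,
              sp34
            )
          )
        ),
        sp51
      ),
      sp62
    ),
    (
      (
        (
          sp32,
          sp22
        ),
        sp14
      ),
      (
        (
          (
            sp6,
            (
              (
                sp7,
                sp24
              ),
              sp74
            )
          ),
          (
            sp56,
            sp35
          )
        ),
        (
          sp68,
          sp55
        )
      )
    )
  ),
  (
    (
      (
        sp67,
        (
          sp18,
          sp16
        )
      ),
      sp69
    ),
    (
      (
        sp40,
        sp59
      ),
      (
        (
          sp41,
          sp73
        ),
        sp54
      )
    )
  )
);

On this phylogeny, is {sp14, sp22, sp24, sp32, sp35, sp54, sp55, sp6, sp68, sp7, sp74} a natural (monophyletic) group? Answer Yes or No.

The MRCA of the listed taxa is the root, so the smallest clade containing them is the whole tree.
That clade also contains sp12, sp16, sp18, sp34, sp40, sp41, sp47, sp5, sp51, sp56, sp59, sp62, sp67, sp69, sp73, which are not in the proposed group, so the group is not monophyletic.

No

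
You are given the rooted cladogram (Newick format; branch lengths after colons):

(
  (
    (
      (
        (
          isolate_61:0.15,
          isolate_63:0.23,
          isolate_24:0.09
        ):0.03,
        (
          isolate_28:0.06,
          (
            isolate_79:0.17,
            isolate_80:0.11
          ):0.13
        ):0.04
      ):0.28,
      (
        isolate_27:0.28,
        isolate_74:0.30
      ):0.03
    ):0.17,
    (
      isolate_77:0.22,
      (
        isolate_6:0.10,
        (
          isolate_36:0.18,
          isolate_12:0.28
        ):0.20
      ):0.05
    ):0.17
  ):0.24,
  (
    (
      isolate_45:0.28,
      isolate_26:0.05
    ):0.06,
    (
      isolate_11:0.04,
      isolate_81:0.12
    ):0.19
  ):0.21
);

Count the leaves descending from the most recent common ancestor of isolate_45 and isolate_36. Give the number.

The MRCA of isolate_45 and isolate_36 is the root, so the clade is the entire tree.
That clade contains 16 terminal taxa: isolate_11, isolate_12, isolate_24, isolate_26, isolate_27, isolate_28, isolate_36, isolate_45, isolate_6, isolate_61, isolate_63, isolate_74, isolate_77, isolate_79, isolate_80, isolate_81.

16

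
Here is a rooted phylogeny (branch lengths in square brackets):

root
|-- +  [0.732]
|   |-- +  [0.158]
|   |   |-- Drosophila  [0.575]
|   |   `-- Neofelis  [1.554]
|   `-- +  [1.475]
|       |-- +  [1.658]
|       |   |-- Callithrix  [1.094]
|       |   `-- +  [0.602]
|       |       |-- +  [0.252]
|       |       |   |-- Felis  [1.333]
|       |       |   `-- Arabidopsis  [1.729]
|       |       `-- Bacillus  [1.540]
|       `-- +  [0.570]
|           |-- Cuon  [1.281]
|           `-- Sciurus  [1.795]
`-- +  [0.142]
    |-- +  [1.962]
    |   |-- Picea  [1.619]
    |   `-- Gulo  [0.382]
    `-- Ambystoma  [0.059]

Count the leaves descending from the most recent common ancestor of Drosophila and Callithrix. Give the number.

8

The MRCA of Drosophila and Callithrix is the node subtending ((Drosophila,Neofelis),((Callithrix,((Felis,Arabidopsis),Bacillus)),(Cuon,Sciurus))).
That clade contains 8 terminal taxa: Arabidopsis, Bacillus, Callithrix, Cuon, Drosophila, Felis, Neofelis, Sciurus.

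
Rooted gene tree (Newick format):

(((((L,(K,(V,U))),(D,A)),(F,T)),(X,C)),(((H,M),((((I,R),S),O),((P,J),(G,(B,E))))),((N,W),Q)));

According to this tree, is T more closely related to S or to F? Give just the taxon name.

The MRCA of T and F subtends (F,T) (2 taxa).
The MRCA of T and S is the root, subtending the entire tree (24 taxa).
The first is nested inside the second, so T shares a more recent common ancestor with F.

F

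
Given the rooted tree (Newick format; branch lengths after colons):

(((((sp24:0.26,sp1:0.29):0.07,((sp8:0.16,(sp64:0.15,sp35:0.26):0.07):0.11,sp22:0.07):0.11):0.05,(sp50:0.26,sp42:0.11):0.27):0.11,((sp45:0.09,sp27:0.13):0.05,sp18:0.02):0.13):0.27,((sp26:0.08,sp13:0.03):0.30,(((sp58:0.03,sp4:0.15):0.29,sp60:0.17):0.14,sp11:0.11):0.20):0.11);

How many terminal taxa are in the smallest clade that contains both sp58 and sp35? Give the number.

The MRCA of sp58 and sp35 is the root, so the clade is the entire tree.
That clade contains 17 terminal taxa: sp1, sp11, sp13, sp18, sp22, sp24, sp26, sp27, sp35, sp4, sp42, sp45, sp50, sp58, sp60, sp64, sp8.

17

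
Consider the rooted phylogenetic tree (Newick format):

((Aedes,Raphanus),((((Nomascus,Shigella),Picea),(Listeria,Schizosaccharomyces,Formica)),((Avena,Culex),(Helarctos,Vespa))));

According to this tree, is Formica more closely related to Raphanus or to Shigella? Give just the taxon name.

The MRCA of Formica and Shigella subtends (((Nomascus,Shigella),Picea),(Listeria,Schizosaccharomyces,Formica)) (6 taxa).
The MRCA of Formica and Raphanus is the root, subtending the entire tree (12 taxa).
The first is nested inside the second, so Formica shares a more recent common ancestor with Shigella.

Shigella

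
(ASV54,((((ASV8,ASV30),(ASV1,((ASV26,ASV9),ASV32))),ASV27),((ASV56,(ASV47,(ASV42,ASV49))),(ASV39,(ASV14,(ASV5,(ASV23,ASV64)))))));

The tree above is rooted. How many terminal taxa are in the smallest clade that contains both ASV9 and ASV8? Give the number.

The MRCA of ASV9 and ASV8 is the node subtending ((ASV8,ASV30),(ASV1,((ASV26,ASV9),ASV32))).
That clade contains 6 terminal taxa: ASV1, ASV26, ASV30, ASV32, ASV8, ASV9.

6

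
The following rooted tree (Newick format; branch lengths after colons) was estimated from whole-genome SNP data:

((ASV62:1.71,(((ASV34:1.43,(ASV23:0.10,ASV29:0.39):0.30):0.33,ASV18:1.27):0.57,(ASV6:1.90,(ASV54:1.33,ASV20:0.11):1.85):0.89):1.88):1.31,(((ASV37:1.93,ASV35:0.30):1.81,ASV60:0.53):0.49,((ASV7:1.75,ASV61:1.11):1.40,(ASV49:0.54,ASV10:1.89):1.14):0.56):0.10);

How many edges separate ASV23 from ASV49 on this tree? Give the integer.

10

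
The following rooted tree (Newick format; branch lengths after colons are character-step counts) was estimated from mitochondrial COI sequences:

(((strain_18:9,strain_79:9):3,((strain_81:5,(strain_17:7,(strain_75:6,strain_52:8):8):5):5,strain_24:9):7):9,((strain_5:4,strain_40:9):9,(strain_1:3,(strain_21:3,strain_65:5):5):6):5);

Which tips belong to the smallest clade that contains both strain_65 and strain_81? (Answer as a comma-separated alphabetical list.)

strain_1, strain_17, strain_18, strain_21, strain_24, strain_40, strain_5, strain_52, strain_65, strain_75, strain_79, strain_81

Tracing strain_65: it sits inside (strain_21,strain_65).
Tracing strain_81: it sits inside (strain_81,(strain_17,(strain_75,strain_52))).
The smallest clade enclosing both is the whole tree (their MRCA is the root), so the answer is all 12 tips in alphabetical order.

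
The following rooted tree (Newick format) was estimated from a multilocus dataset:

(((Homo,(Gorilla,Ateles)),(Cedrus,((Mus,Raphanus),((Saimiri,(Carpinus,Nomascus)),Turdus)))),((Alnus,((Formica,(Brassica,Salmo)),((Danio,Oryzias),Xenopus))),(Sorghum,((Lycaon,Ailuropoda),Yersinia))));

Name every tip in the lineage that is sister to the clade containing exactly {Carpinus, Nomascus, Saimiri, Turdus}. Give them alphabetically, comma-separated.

Mus, Raphanus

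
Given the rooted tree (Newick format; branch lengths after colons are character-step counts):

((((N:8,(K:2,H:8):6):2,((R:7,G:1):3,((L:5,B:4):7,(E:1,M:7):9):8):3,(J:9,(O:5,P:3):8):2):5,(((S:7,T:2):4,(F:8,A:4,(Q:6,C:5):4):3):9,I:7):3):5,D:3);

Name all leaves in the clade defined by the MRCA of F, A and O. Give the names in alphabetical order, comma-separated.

A, B, C, E, F, G, H, I, J, K, L, M, N, O, P, Q, R, S, T

Tracing F: it sits inside (F,A,(Q,C)).
Tracing A: it sits inside (F,A,(Q,C)).
Tracing O: it sits inside (O,P).
The smallest clade enclosing all 3 is (((N,(K,H)),((R,G),((L,B),(E,M))),(J,(O,P))),(((S,T),(F,A,(Q,C))),I)); the answer is its 19 terminal taxa in alphabetical order.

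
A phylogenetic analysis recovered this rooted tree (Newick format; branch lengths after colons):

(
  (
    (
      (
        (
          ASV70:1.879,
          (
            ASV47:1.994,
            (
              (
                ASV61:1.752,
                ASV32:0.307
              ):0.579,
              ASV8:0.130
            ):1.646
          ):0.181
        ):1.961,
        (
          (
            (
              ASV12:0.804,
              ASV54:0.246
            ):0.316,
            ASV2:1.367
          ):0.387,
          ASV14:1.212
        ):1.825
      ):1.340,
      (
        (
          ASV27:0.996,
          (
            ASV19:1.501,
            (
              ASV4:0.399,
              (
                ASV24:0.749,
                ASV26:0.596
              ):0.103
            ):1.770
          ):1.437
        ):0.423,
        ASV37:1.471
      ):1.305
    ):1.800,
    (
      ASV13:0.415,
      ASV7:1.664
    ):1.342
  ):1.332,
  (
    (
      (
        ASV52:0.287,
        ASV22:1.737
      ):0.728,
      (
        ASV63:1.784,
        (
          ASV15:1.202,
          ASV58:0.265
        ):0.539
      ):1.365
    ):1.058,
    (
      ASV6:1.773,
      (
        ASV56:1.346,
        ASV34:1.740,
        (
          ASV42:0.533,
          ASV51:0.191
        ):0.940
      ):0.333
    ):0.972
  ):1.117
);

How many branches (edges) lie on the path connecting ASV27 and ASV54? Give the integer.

8

The MRCA of ASV27 and ASV54 is the node subtending (((ASV70,(ASV47,((ASV61,ASV32),ASV8))),(((ASV12,ASV54),ASV2),ASV14)),((ASV27,(ASV19,(ASV4,(ASV24,ASV26)))),ASV37)).
From ASV27 up to that node: 3 branches. From ASV54 up to the same node: 5 branches. Total: 3 + 5 = 8.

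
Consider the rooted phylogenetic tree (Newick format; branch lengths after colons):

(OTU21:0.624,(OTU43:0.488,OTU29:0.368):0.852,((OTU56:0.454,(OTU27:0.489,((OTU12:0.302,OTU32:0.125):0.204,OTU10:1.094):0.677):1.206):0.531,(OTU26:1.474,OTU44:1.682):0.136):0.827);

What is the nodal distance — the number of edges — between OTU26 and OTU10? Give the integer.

The MRCA of OTU26 and OTU10 is the node subtending ((OTU56,(OTU27,((OTU12,OTU32),OTU10))),(OTU26,OTU44)).
From OTU26 up to that node: 2 branches. From OTU10 up to the same node: 4 branches. Total: 2 + 4 = 6.

6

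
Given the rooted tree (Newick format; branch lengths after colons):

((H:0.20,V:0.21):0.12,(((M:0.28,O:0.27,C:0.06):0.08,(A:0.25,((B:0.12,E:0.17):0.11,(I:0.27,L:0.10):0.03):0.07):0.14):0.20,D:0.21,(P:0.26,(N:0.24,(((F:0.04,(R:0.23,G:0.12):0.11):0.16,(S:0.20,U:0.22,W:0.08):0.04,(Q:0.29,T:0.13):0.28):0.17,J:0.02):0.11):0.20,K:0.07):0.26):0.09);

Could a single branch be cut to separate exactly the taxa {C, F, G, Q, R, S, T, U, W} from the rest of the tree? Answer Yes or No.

The MRCA of the listed taxa subtends (((M,O,C),(A,((B,E),(I,L)))),D,(P,(N,(((F,(R,G)),(S,U,W),(Q,T)),J)),K)).
That clade also contains A, B, D, E, I, J, K, L, M, N, O, P, which are not in the proposed group, so the group is not monophyletic.

No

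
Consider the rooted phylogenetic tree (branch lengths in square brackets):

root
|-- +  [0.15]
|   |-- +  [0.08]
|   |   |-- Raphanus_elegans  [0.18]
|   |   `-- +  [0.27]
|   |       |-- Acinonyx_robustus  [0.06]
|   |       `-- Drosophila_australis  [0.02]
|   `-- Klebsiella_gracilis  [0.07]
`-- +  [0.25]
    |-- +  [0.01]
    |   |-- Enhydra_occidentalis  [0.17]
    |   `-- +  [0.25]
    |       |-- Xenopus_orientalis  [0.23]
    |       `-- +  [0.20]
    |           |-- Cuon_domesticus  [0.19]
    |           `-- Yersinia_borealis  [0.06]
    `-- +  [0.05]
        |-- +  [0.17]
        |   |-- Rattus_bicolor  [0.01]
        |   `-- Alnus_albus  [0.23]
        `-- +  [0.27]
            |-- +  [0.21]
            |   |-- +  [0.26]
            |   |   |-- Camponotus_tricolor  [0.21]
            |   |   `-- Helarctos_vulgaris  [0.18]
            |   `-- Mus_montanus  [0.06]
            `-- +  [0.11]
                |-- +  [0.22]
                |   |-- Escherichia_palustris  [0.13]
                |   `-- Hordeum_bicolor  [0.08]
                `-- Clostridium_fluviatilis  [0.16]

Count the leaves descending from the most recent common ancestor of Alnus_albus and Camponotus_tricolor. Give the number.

8

The MRCA of Alnus_albus and Camponotus_tricolor is the node subtending ((Rattus_bicolor,Alnus_albus),(((Camponotus_tricolor,Helarctos_vulgaris),Mus_montanus),((Escherichia_palustris,Hordeum_bicolor),Clostridium_fluviatilis))).
That clade contains 8 terminal taxa: Alnus_albus, Camponotus_tricolor, Clostridium_fluviatilis, Escherichia_palustris, Helarctos_vulgaris, Hordeum_bicolor, Mus_montanus, Rattus_bicolor.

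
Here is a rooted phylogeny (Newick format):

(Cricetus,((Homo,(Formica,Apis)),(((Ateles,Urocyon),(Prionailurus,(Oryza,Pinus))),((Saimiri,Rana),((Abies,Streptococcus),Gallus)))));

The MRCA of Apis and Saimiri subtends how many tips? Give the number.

The MRCA of Apis and Saimiri is the node subtending ((Homo,(Formica,Apis)),(((Ateles,Urocyon),(Prionailurus,(Oryza,Pinus))),((Saimiri,Rana),((Abies,Streptococcus),Gallus)))).
That clade contains 13 terminal taxa: Abies, Apis, Ateles, Formica, Gallus, Homo, Oryza, Pinus, Prionailurus, Rana, Saimiri, Streptococcus, Urocyon.

13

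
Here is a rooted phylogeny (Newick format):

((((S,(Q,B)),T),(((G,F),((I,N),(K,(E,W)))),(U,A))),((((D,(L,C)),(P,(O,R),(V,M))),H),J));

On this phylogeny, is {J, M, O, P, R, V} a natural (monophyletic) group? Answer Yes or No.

The MRCA of the listed taxa subtends ((((D,(L,C)),(P,(O,R),(V,M))),H),J).
That clade also contains C, D, H, L, which are not in the proposed group, so the group is not monophyletic.

No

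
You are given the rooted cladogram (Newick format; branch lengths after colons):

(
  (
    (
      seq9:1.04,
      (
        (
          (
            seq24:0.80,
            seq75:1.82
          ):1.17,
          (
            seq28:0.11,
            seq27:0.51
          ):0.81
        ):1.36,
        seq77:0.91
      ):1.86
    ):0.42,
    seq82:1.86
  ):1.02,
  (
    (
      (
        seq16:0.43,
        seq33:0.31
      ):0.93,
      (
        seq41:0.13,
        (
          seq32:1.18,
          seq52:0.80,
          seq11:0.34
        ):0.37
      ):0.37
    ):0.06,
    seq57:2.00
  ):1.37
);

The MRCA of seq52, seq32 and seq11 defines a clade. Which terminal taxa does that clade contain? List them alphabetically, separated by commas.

seq11, seq32, seq52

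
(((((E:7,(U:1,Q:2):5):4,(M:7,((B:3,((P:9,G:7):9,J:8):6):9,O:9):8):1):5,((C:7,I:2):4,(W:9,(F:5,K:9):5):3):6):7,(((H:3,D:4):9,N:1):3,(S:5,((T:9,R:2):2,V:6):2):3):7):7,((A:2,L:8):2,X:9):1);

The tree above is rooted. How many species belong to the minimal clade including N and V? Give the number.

7

The MRCA of N and V is the node subtending (((H,D),N),(S,((T,R),V))).
That clade contains 7 terminal taxa: D, H, N, R, S, T, V.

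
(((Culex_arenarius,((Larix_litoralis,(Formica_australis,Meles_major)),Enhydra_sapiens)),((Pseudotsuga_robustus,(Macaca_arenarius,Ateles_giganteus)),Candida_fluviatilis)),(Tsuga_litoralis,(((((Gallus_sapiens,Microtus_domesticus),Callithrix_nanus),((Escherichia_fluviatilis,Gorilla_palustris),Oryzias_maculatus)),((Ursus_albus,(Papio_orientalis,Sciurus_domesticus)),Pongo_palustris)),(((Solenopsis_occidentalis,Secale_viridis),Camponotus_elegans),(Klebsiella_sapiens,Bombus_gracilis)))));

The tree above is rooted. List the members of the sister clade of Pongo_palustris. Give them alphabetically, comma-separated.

Pongo_palustris attaches to the tree at the node subtending ((Ursus_albus,(Papio_orientalis,Sciurus_domesticus)),Pongo_palustris).
The other lineage descending from that same node — the sister group — is (Ursus_albus,(Papio_orientalis,Sciurus_domesticus)); its 3 tips in alphabetical order are the answer.

Papio_orientalis, Sciurus_domesticus, Ursus_albus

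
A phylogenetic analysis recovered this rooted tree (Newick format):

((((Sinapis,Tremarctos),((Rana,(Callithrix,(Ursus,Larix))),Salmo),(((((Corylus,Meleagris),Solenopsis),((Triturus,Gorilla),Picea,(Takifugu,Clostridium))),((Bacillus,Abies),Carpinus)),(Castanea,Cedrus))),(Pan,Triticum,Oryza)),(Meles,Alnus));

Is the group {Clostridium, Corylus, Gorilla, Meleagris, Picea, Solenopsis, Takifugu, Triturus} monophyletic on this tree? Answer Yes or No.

The most recent common ancestor of these taxa subtends (((Corylus,Meleagris),Solenopsis),((Triturus,Gorilla),Picea,(Takifugu,Clostridium))).
That clade has exactly 8 tips — every listed taxon and nothing else — so the group is monophyletic.

Yes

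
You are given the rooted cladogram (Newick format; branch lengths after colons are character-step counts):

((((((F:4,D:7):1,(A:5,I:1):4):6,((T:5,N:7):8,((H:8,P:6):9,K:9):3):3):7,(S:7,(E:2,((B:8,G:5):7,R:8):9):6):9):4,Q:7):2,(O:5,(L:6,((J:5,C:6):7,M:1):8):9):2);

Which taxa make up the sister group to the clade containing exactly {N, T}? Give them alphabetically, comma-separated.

H, K, P

The clade containing exactly {N, T} attaches to the tree at the node subtending ((T,N),((H,P),K)).
The other lineage descending from that same node — the sister group — is ((H,P),K); its 3 tips in alphabetical order are the answer.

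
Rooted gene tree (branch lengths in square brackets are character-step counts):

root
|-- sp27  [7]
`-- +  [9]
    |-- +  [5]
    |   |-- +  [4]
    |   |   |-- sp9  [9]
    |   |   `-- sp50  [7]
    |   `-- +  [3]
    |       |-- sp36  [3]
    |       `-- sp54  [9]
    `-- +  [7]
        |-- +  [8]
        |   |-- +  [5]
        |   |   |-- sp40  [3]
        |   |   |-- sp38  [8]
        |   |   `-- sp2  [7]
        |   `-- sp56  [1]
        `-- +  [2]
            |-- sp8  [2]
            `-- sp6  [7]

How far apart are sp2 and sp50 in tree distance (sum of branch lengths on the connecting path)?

43

The path runs sp2 → … → MRCA → … → sp50; the MRCA is the node subtending (((sp9,sp50),(sp36,sp54)),(((sp40,sp38,sp2),sp56),(sp8,sp6))).
Branch lengths along that path: 7 + 5 + 8 + 7 + 5 + 4 + 7 = 43.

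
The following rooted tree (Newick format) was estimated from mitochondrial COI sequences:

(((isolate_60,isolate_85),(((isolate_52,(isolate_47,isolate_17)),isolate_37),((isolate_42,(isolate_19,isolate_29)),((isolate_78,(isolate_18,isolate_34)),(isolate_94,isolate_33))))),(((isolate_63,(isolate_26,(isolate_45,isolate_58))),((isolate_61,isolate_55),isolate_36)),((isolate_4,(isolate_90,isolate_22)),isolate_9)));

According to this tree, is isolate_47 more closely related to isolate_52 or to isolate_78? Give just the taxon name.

The MRCA of isolate_47 and isolate_52 subtends (isolate_52,(isolate_47,isolate_17)) (3 taxa).
The MRCA of isolate_47 and isolate_78 subtends (((isolate_52,(isolate_47,isolate_17)),isolate_37),((isolate_42,(isolate_19,isolate_29)),((isolate_78,(isolate_18,isolate_34)),(isolate_94,isolate_33)))) (12 taxa).
The first is nested inside the second, so isolate_47 shares a more recent common ancestor with isolate_52.

isolate_52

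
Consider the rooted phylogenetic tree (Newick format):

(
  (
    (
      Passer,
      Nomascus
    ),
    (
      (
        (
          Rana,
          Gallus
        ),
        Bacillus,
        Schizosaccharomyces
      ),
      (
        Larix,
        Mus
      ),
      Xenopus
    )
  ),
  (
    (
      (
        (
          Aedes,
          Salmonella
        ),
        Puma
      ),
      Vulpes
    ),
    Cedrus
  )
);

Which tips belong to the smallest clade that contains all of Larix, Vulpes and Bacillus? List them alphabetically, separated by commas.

Aedes, Bacillus, Cedrus, Gallus, Larix, Mus, Nomascus, Passer, Puma, Rana, Salmonella, Schizosaccharomyces, Vulpes, Xenopus

Tracing Larix: it sits inside (Larix,Mus).
Tracing Vulpes: it sits inside (((Aedes,Salmonella),Puma),Vulpes).
Tracing Bacillus: it sits inside ((Rana,Gallus),Bacillus,Schizosaccharomyces).
The smallest clade enclosing all 3 is the whole tree (their MRCA is the root), so the answer is all 14 tips in alphabetical order.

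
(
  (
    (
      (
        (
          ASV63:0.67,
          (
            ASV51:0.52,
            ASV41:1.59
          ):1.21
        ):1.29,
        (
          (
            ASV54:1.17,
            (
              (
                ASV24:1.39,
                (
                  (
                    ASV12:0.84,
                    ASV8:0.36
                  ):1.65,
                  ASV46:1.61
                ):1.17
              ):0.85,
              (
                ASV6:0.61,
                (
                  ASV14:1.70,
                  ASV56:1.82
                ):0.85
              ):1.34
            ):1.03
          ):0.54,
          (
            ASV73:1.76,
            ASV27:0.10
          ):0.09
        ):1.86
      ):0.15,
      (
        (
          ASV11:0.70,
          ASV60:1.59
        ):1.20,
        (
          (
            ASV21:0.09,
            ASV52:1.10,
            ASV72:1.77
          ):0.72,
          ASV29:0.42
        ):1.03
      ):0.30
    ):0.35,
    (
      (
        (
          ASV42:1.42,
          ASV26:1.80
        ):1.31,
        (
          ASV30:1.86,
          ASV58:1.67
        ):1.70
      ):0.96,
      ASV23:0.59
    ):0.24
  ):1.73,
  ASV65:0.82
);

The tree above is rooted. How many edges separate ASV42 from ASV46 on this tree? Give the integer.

The MRCA of ASV42 and ASV46 is the node subtending ((((ASV63,(ASV51,ASV41)),((ASV54,((ASV24,((ASV12,ASV8),ASV46)),(ASV6,(ASV14,ASV56)))),(ASV73,ASV27))),((ASV11,ASV60),((ASV21,ASV52,ASV72),ASV29))),(((ASV42,ASV26),(ASV30,ASV58)),ASV23)).
From ASV42 up to that node: 4 branches. From ASV46 up to the same node: 8 branches. Total: 4 + 8 = 12.

12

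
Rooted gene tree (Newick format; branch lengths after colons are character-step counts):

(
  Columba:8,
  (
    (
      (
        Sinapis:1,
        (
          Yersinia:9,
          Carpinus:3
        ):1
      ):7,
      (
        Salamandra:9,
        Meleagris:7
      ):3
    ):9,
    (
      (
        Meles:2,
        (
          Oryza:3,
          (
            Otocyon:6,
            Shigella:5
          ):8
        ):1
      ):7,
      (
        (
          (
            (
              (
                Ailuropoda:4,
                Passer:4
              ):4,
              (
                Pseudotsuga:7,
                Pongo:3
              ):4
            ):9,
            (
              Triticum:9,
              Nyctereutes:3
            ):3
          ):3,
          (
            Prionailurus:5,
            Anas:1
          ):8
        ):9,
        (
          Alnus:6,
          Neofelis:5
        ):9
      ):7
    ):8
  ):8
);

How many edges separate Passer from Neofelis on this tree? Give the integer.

7

The MRCA of Passer and Neofelis is the node subtending (((((Ailuropoda,Passer),(Pseudotsuga,Pongo)),(Triticum,Nyctereutes)),(Prionailurus,Anas)),(Alnus,Neofelis)).
From Passer up to that node: 5 branches. From Neofelis up to the same node: 2 branches. Total: 5 + 2 = 7.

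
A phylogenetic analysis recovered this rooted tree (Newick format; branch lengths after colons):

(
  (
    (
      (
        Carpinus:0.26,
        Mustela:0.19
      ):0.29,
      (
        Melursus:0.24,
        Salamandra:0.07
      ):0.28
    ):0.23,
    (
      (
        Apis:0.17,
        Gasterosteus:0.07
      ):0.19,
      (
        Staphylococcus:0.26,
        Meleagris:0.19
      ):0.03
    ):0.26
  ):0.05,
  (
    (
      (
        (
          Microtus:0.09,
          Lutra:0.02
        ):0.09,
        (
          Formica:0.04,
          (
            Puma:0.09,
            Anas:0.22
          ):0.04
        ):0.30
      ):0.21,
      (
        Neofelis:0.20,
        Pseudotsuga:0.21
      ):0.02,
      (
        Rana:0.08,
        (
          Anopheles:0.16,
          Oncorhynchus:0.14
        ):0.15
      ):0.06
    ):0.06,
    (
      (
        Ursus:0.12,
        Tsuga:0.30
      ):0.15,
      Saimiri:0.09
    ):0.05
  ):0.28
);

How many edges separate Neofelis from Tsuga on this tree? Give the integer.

The MRCA of Neofelis and Tsuga is the node subtending ((((Microtus,Lutra),(Formica,(Puma,Anas))),(Neofelis,Pseudotsuga),(Rana,(Anopheles,Oncorhynchus))),((Ursus,Tsuga),Saimiri)).
From Neofelis up to that node: 3 branches. From Tsuga up to the same node: 3 branches. Total: 3 + 3 = 6.

6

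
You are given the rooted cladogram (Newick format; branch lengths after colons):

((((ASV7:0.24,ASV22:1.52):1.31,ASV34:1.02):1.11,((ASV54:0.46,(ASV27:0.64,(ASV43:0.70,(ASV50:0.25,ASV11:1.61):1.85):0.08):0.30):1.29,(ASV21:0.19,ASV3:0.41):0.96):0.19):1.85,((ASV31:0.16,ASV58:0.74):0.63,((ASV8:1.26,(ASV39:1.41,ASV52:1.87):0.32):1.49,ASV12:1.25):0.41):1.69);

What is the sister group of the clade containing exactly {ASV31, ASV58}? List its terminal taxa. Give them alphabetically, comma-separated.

ASV12, ASV39, ASV52, ASV8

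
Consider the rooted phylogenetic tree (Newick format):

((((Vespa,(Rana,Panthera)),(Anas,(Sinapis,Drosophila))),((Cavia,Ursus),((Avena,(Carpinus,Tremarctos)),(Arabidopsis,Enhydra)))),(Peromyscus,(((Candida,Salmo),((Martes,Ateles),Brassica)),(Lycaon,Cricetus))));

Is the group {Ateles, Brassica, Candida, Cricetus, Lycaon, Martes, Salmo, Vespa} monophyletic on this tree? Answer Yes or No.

No

The MRCA of the listed taxa is the root, so the smallest clade containing them is the whole tree.
That clade also contains Anas, Arabidopsis, Avena, Carpinus, Cavia, Drosophila, Enhydra, Panthera, Peromyscus, Rana, Sinapis, Tremarctos, Ursus, which are not in the proposed group, so the group is not monophyletic.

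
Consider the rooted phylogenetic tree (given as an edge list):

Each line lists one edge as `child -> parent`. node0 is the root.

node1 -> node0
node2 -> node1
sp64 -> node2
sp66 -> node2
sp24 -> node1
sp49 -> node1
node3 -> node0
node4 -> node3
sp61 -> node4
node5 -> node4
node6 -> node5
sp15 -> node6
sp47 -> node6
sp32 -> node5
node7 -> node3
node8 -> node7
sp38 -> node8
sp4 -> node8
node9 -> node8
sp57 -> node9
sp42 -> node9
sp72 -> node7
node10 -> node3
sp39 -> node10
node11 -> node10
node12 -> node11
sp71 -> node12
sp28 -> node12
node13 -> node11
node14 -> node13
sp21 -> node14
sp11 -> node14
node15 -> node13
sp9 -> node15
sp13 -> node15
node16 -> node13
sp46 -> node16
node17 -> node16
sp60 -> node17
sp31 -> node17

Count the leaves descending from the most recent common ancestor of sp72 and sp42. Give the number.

The MRCA of sp72 and sp42 is the node subtending ((sp38,sp4,(sp57,sp42)),sp72).
That clade contains 5 terminal taxa: sp38, sp4, sp42, sp57, sp72.

5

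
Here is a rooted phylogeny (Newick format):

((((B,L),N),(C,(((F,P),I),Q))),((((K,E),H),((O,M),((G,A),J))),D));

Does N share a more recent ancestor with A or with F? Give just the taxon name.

The MRCA of N and F subtends (((B,L),N),(C,(((F,P),I),Q))) (8 taxa).
The MRCA of N and A is the root, subtending the entire tree (17 taxa).
The first is nested inside the second, so N shares a more recent common ancestor with F.

F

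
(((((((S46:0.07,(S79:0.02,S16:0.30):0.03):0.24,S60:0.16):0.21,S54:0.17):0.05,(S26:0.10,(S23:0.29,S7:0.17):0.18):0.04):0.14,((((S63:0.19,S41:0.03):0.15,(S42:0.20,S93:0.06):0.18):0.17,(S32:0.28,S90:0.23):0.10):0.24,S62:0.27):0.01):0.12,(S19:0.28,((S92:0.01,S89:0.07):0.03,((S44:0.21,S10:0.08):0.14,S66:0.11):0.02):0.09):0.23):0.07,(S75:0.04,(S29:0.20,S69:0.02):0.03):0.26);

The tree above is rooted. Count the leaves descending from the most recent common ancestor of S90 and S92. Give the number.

The MRCA of S90 and S92 is the node subtending ((((((S46,(S79,S16)),S60),S54),(S26,(S23,S7))),((((S63,S41),(S42,S93)),(S32,S90)),S62)),(S19,((S92,S89),((S44,S10),S66)))).
That clade contains 21 terminal taxa: S10, S16, S19, S23, S26, S32, S41, S42, S44, S46, S54, S60, S62, S63, S66, S7, S79, S89, S90, S92, S93.

21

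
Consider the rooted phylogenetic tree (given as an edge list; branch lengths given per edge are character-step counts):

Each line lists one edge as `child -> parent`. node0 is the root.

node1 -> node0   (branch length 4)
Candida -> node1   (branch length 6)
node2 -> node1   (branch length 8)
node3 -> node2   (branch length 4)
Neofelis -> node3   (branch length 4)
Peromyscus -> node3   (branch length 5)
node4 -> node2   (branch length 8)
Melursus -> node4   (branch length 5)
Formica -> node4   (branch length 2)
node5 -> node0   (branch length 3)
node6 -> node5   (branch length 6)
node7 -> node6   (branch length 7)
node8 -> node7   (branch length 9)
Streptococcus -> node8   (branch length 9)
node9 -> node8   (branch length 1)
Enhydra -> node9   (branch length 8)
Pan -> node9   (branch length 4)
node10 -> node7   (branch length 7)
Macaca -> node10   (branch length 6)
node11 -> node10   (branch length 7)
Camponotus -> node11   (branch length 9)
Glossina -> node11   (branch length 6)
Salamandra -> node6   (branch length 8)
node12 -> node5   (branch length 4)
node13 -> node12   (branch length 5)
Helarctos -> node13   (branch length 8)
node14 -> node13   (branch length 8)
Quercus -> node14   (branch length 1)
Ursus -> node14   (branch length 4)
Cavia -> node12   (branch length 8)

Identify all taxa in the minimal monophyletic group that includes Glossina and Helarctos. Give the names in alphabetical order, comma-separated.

Tracing Glossina: it sits inside (Camponotus,Glossina).
Tracing Helarctos: it sits inside (Helarctos,(Quercus,Ursus)).
The smallest clade enclosing both is ((((Streptococcus,(Enhydra,Pan)),(Macaca,(Camponotus,Glossina))),Salamandra),((Helarctos,(Quercus,Ursus)),Cavia)); the answer is its 11 terminal taxa in alphabetical order.

Camponotus, Cavia, Enhydra, Glossina, Helarctos, Macaca, Pan, Quercus, Salamandra, Streptococcus, Ursus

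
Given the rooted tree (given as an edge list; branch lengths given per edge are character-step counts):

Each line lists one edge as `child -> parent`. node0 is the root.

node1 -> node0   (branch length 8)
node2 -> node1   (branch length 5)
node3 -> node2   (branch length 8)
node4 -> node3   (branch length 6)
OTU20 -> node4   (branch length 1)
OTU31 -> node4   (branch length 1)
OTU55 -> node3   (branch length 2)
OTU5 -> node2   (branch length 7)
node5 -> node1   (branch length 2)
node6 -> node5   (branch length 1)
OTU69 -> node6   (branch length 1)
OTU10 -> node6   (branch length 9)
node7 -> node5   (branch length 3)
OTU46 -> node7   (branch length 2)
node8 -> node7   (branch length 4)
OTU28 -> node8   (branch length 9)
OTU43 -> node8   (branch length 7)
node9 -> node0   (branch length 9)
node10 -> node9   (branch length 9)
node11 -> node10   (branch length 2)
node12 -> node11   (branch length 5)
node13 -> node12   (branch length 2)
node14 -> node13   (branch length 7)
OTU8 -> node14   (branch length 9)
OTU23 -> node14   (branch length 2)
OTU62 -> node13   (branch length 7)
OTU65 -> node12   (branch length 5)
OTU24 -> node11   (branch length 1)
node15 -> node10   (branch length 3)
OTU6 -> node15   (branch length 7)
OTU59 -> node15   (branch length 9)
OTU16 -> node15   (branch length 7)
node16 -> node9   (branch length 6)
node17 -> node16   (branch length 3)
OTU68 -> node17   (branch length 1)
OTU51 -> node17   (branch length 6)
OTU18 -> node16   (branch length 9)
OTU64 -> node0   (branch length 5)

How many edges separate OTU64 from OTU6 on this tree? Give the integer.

The MRCA of OTU64 and OTU6 is the root of the tree.
From OTU64 up to that node: 1 branch. From OTU6 up to the same node: 4 branches. Total: 1 + 4 = 5.

5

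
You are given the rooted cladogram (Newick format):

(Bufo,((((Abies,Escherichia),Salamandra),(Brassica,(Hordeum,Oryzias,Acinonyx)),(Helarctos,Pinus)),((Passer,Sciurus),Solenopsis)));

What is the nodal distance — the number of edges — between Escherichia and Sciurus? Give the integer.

7

The MRCA of Escherichia and Sciurus is the node subtending ((((Abies,Escherichia),Salamandra),(Brassica,(Hordeum,Oryzias,Acinonyx)),(Helarctos,Pinus)),((Passer,Sciurus),Solenopsis)).
From Escherichia up to that node: 4 branches. From Sciurus up to the same node: 3 branches. Total: 4 + 3 = 7.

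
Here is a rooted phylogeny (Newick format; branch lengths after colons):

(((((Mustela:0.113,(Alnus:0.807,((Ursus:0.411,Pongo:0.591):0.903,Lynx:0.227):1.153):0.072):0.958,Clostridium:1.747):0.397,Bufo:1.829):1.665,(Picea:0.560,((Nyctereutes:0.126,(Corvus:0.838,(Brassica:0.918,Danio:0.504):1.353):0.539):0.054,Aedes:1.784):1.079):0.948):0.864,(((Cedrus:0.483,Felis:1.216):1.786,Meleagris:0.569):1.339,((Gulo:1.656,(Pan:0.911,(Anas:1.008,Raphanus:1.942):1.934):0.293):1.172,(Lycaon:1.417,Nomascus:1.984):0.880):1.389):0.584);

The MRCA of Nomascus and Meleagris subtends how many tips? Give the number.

9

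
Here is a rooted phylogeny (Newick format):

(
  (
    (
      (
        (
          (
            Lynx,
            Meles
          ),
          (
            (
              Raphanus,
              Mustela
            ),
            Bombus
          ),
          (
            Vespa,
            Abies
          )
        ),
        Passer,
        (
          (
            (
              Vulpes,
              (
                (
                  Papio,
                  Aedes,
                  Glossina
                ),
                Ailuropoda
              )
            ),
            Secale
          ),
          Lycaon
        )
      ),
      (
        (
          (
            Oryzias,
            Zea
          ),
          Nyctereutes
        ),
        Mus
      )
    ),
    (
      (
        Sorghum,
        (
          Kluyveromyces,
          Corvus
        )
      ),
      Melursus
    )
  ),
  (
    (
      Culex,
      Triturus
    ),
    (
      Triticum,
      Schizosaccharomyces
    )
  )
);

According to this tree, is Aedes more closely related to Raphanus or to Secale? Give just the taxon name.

The MRCA of Aedes and Secale subtends ((Vulpes,((Papio,Aedes,Glossina),Ailuropoda)),Secale) (6 taxa).
The MRCA of Aedes and Raphanus subtends (((Lynx,Meles),((Raphanus,Mustela),Bombus),(Vespa,Abies)),Passer,(((Vulpes,((Papio,Aedes,Glossina),Ailuropoda)),Secale),Lycaon)) (15 taxa).
The first is nested inside the second, so Aedes shares a more recent common ancestor with Secale.

Secale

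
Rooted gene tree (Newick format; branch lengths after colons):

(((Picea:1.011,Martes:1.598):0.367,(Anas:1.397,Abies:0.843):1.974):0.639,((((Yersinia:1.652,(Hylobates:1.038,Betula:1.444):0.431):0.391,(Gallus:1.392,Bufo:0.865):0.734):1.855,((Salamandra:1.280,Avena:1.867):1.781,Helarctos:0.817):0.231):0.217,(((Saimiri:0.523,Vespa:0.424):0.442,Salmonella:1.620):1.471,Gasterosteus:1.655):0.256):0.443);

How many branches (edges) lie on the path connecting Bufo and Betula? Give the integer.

5

The MRCA of Bufo and Betula is the node subtending ((Yersinia,(Hylobates,Betula)),(Gallus,Bufo)).
From Bufo up to that node: 2 branches. From Betula up to the same node: 3 branches. Total: 2 + 3 = 5.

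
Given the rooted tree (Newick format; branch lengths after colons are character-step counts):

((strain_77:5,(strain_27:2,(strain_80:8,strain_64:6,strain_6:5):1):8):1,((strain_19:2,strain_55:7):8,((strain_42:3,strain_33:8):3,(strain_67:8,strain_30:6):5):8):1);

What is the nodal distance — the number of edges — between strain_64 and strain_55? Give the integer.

7

The MRCA of strain_64 and strain_55 is the root of the tree.
From strain_64 up to that node: 4 branches. From strain_55 up to the same node: 3 branches. Total: 4 + 3 = 7.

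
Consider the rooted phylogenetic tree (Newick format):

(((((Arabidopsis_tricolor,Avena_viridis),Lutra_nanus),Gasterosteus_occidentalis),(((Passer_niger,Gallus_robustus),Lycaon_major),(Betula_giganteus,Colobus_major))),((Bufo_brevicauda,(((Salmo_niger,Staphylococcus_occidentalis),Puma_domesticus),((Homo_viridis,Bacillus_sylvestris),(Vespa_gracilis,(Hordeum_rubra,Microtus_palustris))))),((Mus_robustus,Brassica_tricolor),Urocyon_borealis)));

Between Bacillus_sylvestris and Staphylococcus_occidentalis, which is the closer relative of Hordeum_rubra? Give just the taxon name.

Bacillus_sylvestris

The MRCA of Hordeum_rubra and Bacillus_sylvestris subtends ((Homo_viridis,Bacillus_sylvestris),(Vespa_gracilis,(Hordeum_rubra,Microtus_palustris))) (5 taxa).
The MRCA of Hordeum_rubra and Staphylococcus_occidentalis subtends (((Salmo_niger,Staphylococcus_occidentalis),Puma_domesticus),((Homo_viridis,Bacillus_sylvestris),(Vespa_gracilis,(Hordeum_rubra,Microtus_palustris)))) (8 taxa).
The first is nested inside the second, so Hordeum_rubra shares a more recent common ancestor with Bacillus_sylvestris.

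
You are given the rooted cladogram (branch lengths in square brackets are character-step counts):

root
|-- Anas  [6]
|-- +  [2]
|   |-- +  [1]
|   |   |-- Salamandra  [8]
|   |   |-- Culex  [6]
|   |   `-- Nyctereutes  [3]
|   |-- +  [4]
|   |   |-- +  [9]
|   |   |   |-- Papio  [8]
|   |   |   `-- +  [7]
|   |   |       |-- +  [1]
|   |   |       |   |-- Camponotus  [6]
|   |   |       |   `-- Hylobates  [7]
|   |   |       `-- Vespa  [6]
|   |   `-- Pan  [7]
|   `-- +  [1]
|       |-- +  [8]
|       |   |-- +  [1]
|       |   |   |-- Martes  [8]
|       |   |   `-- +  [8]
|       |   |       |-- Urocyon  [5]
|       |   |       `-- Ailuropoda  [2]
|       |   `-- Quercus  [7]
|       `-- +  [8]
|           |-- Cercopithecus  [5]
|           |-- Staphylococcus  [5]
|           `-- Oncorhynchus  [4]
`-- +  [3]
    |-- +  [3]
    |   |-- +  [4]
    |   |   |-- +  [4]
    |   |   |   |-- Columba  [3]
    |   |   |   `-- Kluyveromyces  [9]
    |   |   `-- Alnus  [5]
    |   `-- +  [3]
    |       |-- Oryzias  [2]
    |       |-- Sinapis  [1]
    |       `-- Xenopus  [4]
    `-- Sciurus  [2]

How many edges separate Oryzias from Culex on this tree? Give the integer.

7

The MRCA of Oryzias and Culex is the root of the tree.
From Oryzias up to that node: 4 branches. From Culex up to the same node: 3 branches. Total: 4 + 3 = 7.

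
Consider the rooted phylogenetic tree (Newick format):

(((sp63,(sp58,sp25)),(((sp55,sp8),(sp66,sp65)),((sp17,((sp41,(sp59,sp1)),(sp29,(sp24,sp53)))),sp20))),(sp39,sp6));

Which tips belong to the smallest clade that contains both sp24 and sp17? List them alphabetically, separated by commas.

sp1, sp17, sp24, sp29, sp41, sp53, sp59

Tracing sp24: it sits inside (sp24,sp53).
Tracing sp17: it sits inside (sp17,((sp41,(sp59,sp1)),(sp29,(sp24,sp53)))).
The smallest clade enclosing both is (sp17,((sp41,(sp59,sp1)),(sp29,(sp24,sp53)))); the answer is its 7 terminal taxa in alphabetical order.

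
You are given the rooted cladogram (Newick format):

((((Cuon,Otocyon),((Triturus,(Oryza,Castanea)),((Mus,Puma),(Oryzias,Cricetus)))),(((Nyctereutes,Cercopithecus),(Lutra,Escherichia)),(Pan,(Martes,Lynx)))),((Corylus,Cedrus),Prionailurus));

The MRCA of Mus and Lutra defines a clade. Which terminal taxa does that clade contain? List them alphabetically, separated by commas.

Tracing Mus: it sits inside (Mus,Puma).
Tracing Lutra: it sits inside (Lutra,Escherichia).
The smallest clade enclosing both is (((Cuon,Otocyon),((Triturus,(Oryza,Castanea)),((Mus,Puma),(Oryzias,Cricetus)))),(((Nyctereutes,Cercopithecus),(Lutra,Escherichia)),(Pan,(Martes,Lynx)))); the answer is its 16 terminal taxa in alphabetical order.

Castanea, Cercopithecus, Cricetus, Cuon, Escherichia, Lutra, Lynx, Martes, Mus, Nyctereutes, Oryza, Oryzias, Otocyon, Pan, Puma, Triturus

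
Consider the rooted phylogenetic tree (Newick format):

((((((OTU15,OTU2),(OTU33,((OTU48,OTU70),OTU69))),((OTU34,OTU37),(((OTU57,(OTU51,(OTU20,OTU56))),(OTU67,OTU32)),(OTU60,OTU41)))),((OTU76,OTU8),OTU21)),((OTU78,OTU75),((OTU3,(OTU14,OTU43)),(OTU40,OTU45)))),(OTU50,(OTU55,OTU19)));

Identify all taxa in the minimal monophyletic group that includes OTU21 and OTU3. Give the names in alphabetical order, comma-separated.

Tracing OTU21: it sits inside ((OTU76,OTU8),OTU21).
Tracing OTU3: it sits inside (OTU3,(OTU14,OTU43)).
The smallest clade enclosing both is (((((OTU15,OTU2),(OTU33,((OTU48,OTU70),OTU69))),((OTU34,OTU37),(((OTU57,(OTU51,(OTU20,OTU56))),(OTU67,OTU32)),(OTU60,OTU41)))),((OTU76,OTU8),OTU21)),((OTU78,OTU75),((OTU3,(OTU14,OTU43)),(OTU40,OTU45)))); the answer is its 26 terminal taxa in alphabetical order.

OTU14, OTU15, OTU2, OTU20, OTU21, OTU3, OTU32, OTU33, OTU34, OTU37, OTU40, OTU41, OTU43, OTU45, OTU48, OTU51, OTU56, OTU57, OTU60, OTU67, OTU69, OTU70, OTU75, OTU76, OTU78, OTU8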